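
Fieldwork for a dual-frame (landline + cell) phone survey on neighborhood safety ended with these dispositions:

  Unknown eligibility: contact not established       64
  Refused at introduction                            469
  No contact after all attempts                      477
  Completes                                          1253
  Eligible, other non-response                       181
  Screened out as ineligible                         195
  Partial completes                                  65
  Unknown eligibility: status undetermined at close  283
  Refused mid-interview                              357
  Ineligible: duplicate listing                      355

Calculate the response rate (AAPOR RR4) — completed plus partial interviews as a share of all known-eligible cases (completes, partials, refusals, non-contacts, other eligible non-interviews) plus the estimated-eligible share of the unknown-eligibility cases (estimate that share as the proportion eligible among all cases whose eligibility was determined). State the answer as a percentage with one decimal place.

42.6%

Refusal or break-off = 469 + 357 = 826
Undetermined eligibility = 64 + 283 = 347
Out of scope = 195 + 355 = 550
Top = 1253 + 65 = 1318
Eligible (known) = 1253 + 65 + 826 + 477 + 181 = 2802
e = 2802 / (2802 + 550) = 2802 / 3352 = 0.8359
Estimated eligible among unknowns = 0.8359 × 347 = 290.06
Base = 2802 + 290.06 = 3092.06
RR4 = 1318 / 3092.06 = 0.4263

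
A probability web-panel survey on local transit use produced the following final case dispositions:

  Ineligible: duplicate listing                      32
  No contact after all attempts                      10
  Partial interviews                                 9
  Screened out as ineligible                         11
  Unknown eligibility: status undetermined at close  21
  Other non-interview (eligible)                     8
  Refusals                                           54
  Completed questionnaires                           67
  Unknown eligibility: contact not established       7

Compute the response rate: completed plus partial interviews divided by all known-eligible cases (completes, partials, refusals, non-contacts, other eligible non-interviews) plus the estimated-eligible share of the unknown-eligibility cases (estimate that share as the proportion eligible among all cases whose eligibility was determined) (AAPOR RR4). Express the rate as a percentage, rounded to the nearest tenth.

Unknown eligibility = 7 + 21 = 28
Ineligible = 11 + 32 = 43
Top: 67 + 9 = 76
Known eligible: 67 + 9 + 54 + 10 + 8 = 148
e = 148 / (148 + 43) = 148 / 191 = 0.7749
e × U: 0.7749 × 28 = 21.70
Denominator: 148 + 21.70 = 169.70
RR4 = 76 / 169.70 = 0.4478

44.8%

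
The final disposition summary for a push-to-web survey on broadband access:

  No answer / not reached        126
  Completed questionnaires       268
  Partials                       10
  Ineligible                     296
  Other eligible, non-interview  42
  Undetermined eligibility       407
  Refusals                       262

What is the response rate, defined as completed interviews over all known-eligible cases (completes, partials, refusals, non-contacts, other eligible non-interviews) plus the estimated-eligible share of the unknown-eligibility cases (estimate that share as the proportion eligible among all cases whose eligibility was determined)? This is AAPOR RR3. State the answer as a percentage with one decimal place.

26.9%

Numerator → 268
Known eligible → 268 + 10 + 262 + 126 + 42 = 708
e = 708 / (708 + 296) = 708 / 1004 = 0.7052
Estimated eligible among unknowns → 0.7052 × 407 = 287.02
Denom → 708 + 287.02 = 995.02
RR3 = 268 / 995.02 = 0.2693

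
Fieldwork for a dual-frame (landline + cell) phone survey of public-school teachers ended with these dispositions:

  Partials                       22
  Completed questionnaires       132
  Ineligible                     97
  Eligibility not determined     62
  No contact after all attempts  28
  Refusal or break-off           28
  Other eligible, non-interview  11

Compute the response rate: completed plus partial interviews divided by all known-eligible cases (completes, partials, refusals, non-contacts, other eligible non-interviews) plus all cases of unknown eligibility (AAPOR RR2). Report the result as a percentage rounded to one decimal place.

Numerator = 132 + 22 = 154
Base = 132 + 22 + 28 + 28 + 11 + 62 = 283
RR2 = 154 / 283 = 0.5442

54.4%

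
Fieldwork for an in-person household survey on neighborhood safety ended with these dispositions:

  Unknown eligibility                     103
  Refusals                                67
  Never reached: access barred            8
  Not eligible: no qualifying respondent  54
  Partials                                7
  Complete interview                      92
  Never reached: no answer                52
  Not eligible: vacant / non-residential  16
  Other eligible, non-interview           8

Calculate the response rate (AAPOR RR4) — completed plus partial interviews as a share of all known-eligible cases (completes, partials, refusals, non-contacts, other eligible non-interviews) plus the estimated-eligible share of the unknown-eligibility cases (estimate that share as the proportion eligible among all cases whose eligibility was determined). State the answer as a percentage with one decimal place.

No contact after all attempts = 52 + 8 = 60
Not eligible = 54 + 16 = 70
Num: 92 + 7 = 99
Determined eligible: 92 + 7 + 67 + 60 + 8 = 234
e = 234 / (234 + 70) = 234 / 304 = 0.7697
Estimated eligible among unknowns: 0.7697 × 103 = 79.28
Denominator: 234 + 79.28 = 313.28
RR4 = 99 / 313.28 = 0.3160

31.6%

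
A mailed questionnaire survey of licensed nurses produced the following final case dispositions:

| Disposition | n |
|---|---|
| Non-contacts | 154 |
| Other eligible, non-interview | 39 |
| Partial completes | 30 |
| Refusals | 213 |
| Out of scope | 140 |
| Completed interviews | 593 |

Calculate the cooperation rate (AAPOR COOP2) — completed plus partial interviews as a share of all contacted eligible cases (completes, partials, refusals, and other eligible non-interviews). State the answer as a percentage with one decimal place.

71.2%

Top: 593 + 30 = 623
Denom: 593 + 30 + 213 + 39 = 875
COOP2 = 623 / 875 = 0.7120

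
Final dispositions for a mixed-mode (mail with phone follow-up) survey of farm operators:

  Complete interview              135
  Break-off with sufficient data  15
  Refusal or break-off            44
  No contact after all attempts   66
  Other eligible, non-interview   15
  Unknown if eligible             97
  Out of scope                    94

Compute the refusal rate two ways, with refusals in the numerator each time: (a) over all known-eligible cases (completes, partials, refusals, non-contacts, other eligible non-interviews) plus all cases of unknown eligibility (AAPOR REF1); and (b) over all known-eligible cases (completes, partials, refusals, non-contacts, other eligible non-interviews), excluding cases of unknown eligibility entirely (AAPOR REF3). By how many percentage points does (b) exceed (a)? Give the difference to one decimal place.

4.2

Num: 44
Base: 135 + 15 + 44 + 66 + 15 + 97 = 372
REF1 = 44 / 372 = 0.1183
Base: 135 + 15 + 44 + 66 + 15 = 275
REF3 = 44 / 275 = 0.1600
Difference = 16.00 − 11.83 = 4.17 percentage points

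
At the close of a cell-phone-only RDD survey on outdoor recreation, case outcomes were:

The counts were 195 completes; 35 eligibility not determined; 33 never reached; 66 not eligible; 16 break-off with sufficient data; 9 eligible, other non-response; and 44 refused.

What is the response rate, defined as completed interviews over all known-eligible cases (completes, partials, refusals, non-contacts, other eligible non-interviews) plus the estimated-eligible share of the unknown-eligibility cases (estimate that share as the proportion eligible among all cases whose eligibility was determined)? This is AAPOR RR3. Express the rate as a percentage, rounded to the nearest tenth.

Top: 195
Known eligible: 195 + 16 + 44 + 33 + 9 = 297
e = 297 / (297 + 66) = 297 / 363 = 0.8182
Estimated eligible among unknowns: 0.8182 × 35 = 28.64
Denominator: 297 + 28.64 = 325.64
RR3 = 195 / 325.64 = 0.5988

59.9%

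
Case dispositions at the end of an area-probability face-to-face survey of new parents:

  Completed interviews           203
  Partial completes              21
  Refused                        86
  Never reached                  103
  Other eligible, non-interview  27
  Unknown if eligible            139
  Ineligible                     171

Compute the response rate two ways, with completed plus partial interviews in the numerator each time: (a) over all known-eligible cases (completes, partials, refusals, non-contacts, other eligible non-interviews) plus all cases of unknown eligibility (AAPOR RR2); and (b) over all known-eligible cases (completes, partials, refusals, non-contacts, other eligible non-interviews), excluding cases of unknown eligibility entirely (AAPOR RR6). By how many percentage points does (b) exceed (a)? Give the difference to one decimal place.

12.2

Top: 203 + 21 = 224
Denominator: 203 + 21 + 86 + 103 + 27 + 139 = 579
RR2 = 224 / 579 = 0.3869
Denominator: 203 + 21 + 86 + 103 + 27 = 440
RR6 = 224 / 440 = 0.5091
Difference = 50.91 − 38.69 = 12.22 percentage points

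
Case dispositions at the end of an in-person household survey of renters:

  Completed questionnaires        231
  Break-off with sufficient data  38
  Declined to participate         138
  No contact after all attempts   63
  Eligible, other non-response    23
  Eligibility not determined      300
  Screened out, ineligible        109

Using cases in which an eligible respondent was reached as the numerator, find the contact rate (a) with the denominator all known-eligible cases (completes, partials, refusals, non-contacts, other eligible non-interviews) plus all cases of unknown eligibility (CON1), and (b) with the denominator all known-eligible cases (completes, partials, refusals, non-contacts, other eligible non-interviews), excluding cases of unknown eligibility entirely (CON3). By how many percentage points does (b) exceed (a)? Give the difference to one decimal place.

33.0

Num → 231 + 38 + 138 + 23 = 430
Base → 231 + 38 + 138 + 63 + 23 + 300 = 793
CON1 = 430 / 793 = 0.5422
Base → 231 + 38 + 138 + 63 + 23 = 493
CON3 = 430 / 493 = 0.8722
Difference = 87.22 − 54.22 = 33.00 percentage points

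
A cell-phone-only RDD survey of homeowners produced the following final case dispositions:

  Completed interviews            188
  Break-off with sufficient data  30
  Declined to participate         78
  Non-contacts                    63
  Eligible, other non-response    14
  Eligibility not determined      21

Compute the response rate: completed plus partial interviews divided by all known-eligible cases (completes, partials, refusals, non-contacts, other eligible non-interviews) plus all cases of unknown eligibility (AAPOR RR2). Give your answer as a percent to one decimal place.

55.3%

Top → 188 + 30 = 218
Denominator → 188 + 30 + 78 + 63 + 14 + 21 = 394
RR2 = 218 / 394 = 0.5533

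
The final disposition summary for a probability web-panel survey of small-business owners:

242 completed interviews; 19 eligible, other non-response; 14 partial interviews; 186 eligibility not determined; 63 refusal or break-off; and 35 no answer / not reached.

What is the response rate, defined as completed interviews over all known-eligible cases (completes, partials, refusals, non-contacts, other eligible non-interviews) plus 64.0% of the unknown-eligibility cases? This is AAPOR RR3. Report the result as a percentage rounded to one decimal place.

Top → 242
Determined eligible → 242 + 14 + 63 + 35 + 19 = 373
Eligible share of unknowns → 0.6400 × 186 = 119.04
Denom → 373 + 119.04 = 492.04
RR3 = 242 / 492.04 = 0.4918

49.2%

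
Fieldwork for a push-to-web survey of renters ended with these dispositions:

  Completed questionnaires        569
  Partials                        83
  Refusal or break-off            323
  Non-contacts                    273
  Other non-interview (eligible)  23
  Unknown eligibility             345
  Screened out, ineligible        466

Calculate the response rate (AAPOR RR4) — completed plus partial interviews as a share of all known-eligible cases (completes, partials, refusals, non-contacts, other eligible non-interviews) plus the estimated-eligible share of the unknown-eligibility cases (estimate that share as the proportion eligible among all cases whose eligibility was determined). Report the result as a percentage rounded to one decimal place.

42.8%

Top = 569 + 83 = 652
Eligible (known) = 569 + 83 + 323 + 273 + 23 = 1271
e = 1271 / (1271 + 466) = 1271 / 1737 = 0.7317
e × U = 0.7317 × 345 = 252.44
Denom = 1271 + 252.44 = 1523.44
RR4 = 652 / 1523.44 = 0.4280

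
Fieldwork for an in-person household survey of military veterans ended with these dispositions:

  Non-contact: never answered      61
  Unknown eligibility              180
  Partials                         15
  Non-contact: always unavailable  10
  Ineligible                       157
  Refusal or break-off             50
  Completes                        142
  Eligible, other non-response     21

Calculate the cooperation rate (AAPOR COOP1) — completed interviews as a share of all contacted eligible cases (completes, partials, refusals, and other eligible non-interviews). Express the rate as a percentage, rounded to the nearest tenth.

No contact after all attempts = 61 + 10 = 71
Num: 142
Base: 142 + 15 + 50 + 21 = 228
COOP1 = 142 / 228 = 0.6228

62.3%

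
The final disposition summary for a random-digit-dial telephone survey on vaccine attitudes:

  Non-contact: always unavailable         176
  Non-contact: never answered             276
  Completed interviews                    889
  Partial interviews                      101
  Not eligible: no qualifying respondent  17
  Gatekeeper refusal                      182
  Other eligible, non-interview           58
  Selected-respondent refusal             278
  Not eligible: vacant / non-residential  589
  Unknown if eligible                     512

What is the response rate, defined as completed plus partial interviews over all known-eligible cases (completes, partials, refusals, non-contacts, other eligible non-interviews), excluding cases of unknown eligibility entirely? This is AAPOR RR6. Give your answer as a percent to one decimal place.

Refusals = 182 + 278 = 460
No contact after all attempts = 276 + 176 = 452
Ineligible = 17 + 589 = 606
Num → 889 + 101 = 990
Denom → 889 + 101 + 460 + 452 + 58 = 1960
RR6 = 990 / 1960 = 0.5051

50.5%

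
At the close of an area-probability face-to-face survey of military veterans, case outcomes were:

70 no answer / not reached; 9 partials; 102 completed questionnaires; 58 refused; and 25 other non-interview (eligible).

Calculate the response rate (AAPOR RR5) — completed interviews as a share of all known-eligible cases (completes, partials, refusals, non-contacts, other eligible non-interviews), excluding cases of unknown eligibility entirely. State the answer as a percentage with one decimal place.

38.6%

Num → 102
Denominator → 102 + 9 + 58 + 70 + 25 = 264
RR5 = 102 / 264 = 0.3864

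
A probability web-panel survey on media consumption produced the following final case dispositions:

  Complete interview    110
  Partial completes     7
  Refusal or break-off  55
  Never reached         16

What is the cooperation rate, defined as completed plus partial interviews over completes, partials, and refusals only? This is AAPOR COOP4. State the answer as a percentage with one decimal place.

Num → 110 + 7 = 117
Denominator → 110 + 7 + 55 = 172
COOP4 = 117 / 172 = 0.6802

68.0%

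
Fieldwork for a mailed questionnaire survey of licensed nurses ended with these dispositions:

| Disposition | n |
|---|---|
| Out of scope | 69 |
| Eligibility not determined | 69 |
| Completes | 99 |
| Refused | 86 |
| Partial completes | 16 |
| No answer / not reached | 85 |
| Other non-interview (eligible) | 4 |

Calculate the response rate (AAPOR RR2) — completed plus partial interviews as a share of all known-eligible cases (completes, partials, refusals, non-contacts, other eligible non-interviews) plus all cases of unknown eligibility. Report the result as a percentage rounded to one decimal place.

32.0%

Num → 99 + 16 = 115
Base → 99 + 16 + 86 + 85 + 4 + 69 = 359
RR2 = 115 / 359 = 0.3203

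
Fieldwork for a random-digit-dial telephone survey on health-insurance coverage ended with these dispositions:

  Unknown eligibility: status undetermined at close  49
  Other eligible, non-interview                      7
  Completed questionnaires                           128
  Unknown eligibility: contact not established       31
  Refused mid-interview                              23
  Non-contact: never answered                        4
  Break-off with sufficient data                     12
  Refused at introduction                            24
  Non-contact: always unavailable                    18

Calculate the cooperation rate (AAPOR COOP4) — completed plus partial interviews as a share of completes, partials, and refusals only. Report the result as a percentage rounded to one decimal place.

Refused = 24 + 23 = 47
No contact after all attempts = 4 + 18 = 22
Unknown if eligible = 31 + 49 = 80
Num = 128 + 12 = 140
Denominator = 128 + 12 + 47 = 187
COOP4 = 140 / 187 = 0.7487

74.9%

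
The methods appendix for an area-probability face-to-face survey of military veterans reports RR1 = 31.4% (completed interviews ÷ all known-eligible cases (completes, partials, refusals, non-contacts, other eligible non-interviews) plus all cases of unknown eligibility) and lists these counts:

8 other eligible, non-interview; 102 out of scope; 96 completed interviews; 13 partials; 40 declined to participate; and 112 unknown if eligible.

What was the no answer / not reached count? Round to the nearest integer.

RR1 = 96 / D = 0.314
D = 96 / 0.314 = 305.7
Other denominator terms total 269
no answer / not reached = 305.7 − 269 ≈ 37

37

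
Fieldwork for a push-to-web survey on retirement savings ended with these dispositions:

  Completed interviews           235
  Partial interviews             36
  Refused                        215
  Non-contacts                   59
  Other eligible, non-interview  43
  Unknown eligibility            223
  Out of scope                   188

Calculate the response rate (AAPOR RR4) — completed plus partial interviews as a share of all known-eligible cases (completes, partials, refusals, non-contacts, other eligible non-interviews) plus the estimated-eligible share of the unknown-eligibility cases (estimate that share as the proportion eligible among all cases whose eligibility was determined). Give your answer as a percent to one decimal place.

Num = 235 + 36 = 271
Eligible (known) = 235 + 36 + 215 + 59 + 43 = 588
e = 588 / (588 + 188) = 588 / 776 = 0.7577
Estimated eligible among unknowns = 0.7577 × 223 = 168.97
Denom = 588 + 168.97 = 756.97
RR4 = 271 / 756.97 = 0.3580

35.8%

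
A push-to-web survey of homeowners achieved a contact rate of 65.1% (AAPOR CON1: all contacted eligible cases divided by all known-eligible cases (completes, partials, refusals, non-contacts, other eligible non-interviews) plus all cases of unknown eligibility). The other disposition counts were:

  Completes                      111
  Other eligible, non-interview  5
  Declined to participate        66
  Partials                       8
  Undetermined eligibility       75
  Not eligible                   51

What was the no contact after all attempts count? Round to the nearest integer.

Numerator = 111 + 8 + 66 + 5 = 190
CON1 = 190 / D = 0.651
D = 190 / 0.651 = 291.9
Remaining denominator categories sum to 265
no contact after all attempts = 291.9 − 265 ≈ 27

27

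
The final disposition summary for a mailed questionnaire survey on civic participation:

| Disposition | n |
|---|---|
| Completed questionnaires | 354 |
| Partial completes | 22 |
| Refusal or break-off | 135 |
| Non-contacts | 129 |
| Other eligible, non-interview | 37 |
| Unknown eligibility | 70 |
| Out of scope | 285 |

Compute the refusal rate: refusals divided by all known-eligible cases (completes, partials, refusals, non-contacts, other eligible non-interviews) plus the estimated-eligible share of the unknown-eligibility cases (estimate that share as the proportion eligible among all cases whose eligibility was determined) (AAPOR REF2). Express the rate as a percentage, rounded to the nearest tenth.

18.6%

Top = 135
Eligible (known) = 354 + 22 + 135 + 129 + 37 = 677
e = 677 / (677 + 285) = 677 / 962 = 0.7037
Eligible share of unknowns = 0.7037 × 70 = 49.26
Denominator = 677 + 49.26 = 726.26
REF2 = 135 / 726.26 = 0.1859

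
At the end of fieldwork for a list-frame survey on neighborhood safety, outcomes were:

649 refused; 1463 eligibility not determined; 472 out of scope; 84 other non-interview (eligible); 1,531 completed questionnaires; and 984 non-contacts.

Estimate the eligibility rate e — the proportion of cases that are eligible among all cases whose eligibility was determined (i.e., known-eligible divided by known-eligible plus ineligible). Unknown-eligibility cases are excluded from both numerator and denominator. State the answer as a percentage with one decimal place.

Eligible (known): 1531 + 649 + 984 + 84 = 3248
e = 3248 / (3248 + 472) = 3248 / 3720 = 0.8731

87.3%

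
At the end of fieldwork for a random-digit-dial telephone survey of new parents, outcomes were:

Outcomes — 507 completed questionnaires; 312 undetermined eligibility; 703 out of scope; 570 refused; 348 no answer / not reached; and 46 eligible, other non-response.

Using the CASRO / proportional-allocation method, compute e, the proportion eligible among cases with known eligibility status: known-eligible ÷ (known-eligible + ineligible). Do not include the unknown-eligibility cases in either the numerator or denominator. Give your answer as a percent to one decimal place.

67.7%

Eligible (known) → 507 + 570 + 348 + 46 = 1471
e = 1471 / (1471 + 703) = 1471 / 2174 = 0.6766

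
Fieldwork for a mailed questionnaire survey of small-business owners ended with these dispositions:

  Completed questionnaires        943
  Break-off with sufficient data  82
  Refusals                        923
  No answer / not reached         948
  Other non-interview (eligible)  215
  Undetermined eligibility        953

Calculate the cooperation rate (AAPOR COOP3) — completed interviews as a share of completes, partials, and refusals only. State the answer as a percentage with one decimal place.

48.4%

Top: 943
Denom: 943 + 82 + 923 = 1948
COOP3 = 943 / 1948 = 0.4841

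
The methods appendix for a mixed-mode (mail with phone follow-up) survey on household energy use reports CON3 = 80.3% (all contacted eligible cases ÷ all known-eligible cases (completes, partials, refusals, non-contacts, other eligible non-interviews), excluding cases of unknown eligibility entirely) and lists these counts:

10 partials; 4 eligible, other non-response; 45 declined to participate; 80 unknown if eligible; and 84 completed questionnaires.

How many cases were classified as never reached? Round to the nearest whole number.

35

Top → 84 + 10 + 45 + 4 = 143
CON3 = 143 / D = 0.803
D = 143 / 0.803 = 178.1
Other denominator terms total 143
never reached = 178.1 − 143 ≈ 35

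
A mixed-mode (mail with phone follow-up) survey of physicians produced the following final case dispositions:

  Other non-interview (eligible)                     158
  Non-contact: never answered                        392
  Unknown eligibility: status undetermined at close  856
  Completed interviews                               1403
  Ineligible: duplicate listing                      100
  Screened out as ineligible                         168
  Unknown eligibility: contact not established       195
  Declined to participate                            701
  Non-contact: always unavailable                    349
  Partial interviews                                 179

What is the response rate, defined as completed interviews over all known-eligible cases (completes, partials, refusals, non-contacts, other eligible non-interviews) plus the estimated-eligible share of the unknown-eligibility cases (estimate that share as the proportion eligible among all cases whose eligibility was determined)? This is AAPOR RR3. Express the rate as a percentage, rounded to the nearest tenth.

33.8%

No contact after all attempts = 392 + 349 = 741
Eligibility not determined = 195 + 856 = 1051
Out of scope = 168 + 100 = 268
Num: 1403
Known eligible: 1403 + 179 + 701 + 741 + 158 = 3182
e = 3182 / (3182 + 268) = 3182 / 3450 = 0.9223
Estimated eligible among unknowns: 0.9223 × 1051 = 969.34
Denom: 3182 + 969.34 = 4151.34
RR3 = 1403 / 4151.34 = 0.3380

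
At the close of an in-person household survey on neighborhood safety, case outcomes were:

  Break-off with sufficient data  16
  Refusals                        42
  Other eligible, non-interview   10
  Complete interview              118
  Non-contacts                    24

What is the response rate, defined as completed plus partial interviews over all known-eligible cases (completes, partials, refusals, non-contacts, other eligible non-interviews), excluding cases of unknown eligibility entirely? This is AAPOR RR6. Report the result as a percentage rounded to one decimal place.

63.8%

Numerator: 118 + 16 = 134
Base: 118 + 16 + 42 + 24 + 10 = 210
RR6 = 134 / 210 = 0.6381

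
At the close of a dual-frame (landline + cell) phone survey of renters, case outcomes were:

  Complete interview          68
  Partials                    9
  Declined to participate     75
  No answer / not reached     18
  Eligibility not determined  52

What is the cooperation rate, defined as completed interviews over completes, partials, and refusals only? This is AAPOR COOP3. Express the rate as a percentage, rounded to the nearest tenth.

44.7%

Numerator → 68
Base → 68 + 9 + 75 = 152
COOP3 = 68 / 152 = 0.4474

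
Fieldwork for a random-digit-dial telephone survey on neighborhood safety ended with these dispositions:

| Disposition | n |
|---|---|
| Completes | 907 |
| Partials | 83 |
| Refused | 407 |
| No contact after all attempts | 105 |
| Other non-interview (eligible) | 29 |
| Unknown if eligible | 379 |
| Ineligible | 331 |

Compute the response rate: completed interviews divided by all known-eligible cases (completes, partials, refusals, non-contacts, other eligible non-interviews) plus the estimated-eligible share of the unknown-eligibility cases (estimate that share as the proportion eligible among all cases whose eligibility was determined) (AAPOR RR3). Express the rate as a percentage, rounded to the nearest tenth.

49.2%

Num = 907
Known eligible = 907 + 83 + 407 + 105 + 29 = 1531
e = 1531 / (1531 + 331) = 1531 / 1862 = 0.8222
Estimated eligible among unknowns = 0.8222 × 379 = 311.61
Denom = 1531 + 311.61 = 1842.61
RR3 = 907 / 1842.61 = 0.4922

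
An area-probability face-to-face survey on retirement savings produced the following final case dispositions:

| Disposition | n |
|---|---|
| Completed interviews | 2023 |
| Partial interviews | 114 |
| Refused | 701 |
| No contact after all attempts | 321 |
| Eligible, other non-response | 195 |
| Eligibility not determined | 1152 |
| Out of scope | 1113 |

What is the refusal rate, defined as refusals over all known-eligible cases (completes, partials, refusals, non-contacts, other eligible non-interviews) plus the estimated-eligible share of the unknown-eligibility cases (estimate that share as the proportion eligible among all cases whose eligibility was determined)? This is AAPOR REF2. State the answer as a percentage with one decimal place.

16.6%

Numerator → 701
Determined eligible → 2023 + 114 + 701 + 321 + 195 = 3354
e = 3354 / (3354 + 1113) = 3354 / 4467 = 0.7508
Estimated eligible among unknowns → 0.7508 × 1152 = 864.92
Denom → 3354 + 864.92 = 4218.92
REF2 = 701 / 4218.92 = 0.1662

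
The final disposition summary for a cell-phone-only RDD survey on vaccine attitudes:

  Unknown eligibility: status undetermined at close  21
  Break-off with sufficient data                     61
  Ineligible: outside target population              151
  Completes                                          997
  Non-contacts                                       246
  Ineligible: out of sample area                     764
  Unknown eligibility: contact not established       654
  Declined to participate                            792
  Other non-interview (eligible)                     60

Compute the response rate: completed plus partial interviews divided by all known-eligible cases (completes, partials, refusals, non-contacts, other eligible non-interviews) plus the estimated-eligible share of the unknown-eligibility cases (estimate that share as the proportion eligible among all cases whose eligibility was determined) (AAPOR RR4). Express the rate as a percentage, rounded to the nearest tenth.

Unknown if eligible = 654 + 21 = 675
Screened out, ineligible = 151 + 764 = 915
Top → 997 + 61 = 1058
Known eligible → 997 + 61 + 792 + 246 + 60 = 2156
e = 2156 / (2156 + 915) = 2156 / 3071 = 0.7021
Estimated eligible among unknowns → 0.7021 × 675 = 473.92
Denominator → 2156 + 473.92 = 2629.92
RR4 = 1058 / 2629.92 = 0.4023

40.2%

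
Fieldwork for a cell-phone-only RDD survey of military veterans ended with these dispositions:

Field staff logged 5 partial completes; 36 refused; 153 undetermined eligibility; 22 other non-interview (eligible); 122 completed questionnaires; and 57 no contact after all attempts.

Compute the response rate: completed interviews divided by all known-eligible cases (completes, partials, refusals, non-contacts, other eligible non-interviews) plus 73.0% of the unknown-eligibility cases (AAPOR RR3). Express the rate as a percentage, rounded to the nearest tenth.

Numerator: 122
Known eligible: 122 + 5 + 36 + 57 + 22 = 242
e × U: 0.7300 × 153 = 111.69
Denominator: 242 + 111.69 = 353.69
RR3 = 122 / 353.69 = 0.3449

34.5%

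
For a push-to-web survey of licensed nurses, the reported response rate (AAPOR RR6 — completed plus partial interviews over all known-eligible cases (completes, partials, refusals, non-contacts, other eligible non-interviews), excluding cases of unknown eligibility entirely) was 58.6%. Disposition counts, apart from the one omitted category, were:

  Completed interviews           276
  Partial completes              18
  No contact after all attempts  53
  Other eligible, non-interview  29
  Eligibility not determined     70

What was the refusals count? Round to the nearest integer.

Num → 276 + 18 = 294
RR6 = 294 / D = 0.586
D = 294 / 0.586 = 501.7
Remaining denominator categories sum to 376
refusals = 501.7 − 376 ≈ 126

126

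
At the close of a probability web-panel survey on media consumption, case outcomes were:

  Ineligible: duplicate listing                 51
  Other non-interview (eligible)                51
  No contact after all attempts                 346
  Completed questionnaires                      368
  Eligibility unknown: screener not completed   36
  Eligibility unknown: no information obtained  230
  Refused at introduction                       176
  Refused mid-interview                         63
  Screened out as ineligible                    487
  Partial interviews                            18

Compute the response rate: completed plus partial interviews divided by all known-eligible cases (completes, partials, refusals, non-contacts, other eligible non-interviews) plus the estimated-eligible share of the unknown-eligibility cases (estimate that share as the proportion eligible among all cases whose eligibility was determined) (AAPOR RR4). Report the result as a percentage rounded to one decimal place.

Refusal or break-off = 176 + 63 = 239
Eligibility not determined = 36 + 230 = 266
Out of scope = 487 + 51 = 538
Numerator: 368 + 18 = 386
Known eligible: 368 + 18 + 239 + 346 + 51 = 1022
e = 1022 / (1022 + 538) = 1022 / 1560 = 0.6551
Estimated eligible among unknowns: 0.6551 × 266 = 174.26
Base: 1022 + 174.26 = 1196.26
RR4 = 386 / 1196.26 = 0.3227

32.3%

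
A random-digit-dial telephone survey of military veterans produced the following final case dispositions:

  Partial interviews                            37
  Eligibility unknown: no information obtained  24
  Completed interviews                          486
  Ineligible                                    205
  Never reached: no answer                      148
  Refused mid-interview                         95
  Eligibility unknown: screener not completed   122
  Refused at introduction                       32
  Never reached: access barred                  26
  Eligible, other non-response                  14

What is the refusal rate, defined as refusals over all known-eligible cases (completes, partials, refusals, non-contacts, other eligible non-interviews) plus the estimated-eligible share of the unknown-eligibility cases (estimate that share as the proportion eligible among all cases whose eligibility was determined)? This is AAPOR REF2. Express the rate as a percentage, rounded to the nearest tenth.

Refused = 32 + 95 = 127
No answer / not reached = 148 + 26 = 174
Unknown eligibility = 122 + 24 = 146
Top = 127
Determined eligible = 486 + 37 + 127 + 174 + 14 = 838
e = 838 / (838 + 205) = 838 / 1043 = 0.8035
Estimated eligible among unknowns = 0.8035 × 146 = 117.31
Denominator = 838 + 117.31 = 955.31
REF2 = 127 / 955.31 = 0.1329

13.3%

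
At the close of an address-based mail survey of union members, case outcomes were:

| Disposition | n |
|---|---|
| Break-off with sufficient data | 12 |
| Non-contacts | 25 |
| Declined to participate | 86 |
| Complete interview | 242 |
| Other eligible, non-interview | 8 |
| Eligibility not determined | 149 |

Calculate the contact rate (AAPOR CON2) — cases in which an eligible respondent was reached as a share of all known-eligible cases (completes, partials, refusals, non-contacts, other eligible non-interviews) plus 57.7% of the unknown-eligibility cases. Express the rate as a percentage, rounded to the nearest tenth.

75.8%

Top: 242 + 12 + 86 + 8 = 348
Eligible (known): 242 + 12 + 86 + 25 + 8 = 373
e × U: 0.5770 × 149 = 85.97
Denom: 373 + 85.97 = 458.97
CON2 = 348 / 458.97 = 0.7582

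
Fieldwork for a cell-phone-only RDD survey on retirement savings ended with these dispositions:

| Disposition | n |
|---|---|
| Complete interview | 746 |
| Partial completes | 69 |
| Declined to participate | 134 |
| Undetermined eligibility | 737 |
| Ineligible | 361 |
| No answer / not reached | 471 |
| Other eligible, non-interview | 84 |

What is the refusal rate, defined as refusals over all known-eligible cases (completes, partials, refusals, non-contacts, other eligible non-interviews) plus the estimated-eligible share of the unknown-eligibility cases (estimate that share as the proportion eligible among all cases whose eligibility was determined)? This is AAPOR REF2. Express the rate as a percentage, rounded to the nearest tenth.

6.4%

Numerator: 134
Known eligible: 746 + 69 + 134 + 471 + 84 = 1504
e = 1504 / (1504 + 361) = 1504 / 1865 = 0.8064
Eligible share of unknowns: 0.8064 × 737 = 594.32
Base: 1504 + 594.32 = 2098.32
REF2 = 134 / 2098.32 = 0.0639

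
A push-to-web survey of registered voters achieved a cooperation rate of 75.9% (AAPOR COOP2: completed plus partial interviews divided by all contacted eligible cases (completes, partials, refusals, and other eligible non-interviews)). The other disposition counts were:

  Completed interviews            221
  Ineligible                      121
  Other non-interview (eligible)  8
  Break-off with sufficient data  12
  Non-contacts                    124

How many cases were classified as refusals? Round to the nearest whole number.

Numerator = 221 + 12 = 233
COOP2 = 233 / D = 0.759
D = 233 / 0.759 = 307.0
Other denominator terms total 241
refusals = 307.0 − 241 ≈ 66

66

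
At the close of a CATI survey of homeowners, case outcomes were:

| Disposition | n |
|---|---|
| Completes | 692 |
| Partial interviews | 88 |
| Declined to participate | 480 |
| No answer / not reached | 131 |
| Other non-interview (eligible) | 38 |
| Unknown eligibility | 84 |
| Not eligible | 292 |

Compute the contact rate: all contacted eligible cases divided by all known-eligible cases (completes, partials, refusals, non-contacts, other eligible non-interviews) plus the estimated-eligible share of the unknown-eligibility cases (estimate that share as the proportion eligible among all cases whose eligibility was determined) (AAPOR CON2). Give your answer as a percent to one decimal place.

Num = 692 + 88 + 480 + 38 = 1298
Known eligible = 692 + 88 + 480 + 131 + 38 = 1429
e = 1429 / (1429 + 292) = 1429 / 1721 = 0.8303
Estimated eligible among unknowns = 0.8303 × 84 = 69.75
Base = 1429 + 69.75 = 1498.75
CON2 = 1298 / 1498.75 = 0.8661

86.6%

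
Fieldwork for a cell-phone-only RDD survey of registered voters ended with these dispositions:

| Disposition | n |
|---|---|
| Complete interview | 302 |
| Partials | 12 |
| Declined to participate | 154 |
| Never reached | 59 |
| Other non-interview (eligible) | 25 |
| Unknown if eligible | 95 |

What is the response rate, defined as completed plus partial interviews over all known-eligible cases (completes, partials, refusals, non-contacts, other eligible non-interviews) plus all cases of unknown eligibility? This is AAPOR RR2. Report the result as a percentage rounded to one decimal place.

Numerator = 302 + 12 = 314
Denom = 302 + 12 + 154 + 59 + 25 + 95 = 647
RR2 = 314 / 647 = 0.4853

48.5%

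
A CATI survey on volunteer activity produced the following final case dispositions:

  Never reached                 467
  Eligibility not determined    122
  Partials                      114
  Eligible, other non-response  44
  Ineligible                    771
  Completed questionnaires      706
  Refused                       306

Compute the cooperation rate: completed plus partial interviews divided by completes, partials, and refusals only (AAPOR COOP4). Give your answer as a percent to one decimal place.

Top → 706 + 114 = 820
Denom → 706 + 114 + 306 = 1126
COOP4 = 820 / 1126 = 0.7282

72.8%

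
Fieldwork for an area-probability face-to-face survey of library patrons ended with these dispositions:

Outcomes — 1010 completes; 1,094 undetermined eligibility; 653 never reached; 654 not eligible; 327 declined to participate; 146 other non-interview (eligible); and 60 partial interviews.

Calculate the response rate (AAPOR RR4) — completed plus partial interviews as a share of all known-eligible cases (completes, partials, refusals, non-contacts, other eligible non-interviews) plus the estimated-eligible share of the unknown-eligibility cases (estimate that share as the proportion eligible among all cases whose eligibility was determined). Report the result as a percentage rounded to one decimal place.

35.2%

Top = 1010 + 60 = 1070
Eligible (known) = 1010 + 60 + 327 + 653 + 146 = 2196
e = 2196 / (2196 + 654) = 2196 / 2850 = 0.7705
e × U = 0.7705 × 1094 = 842.93
Denom = 2196 + 842.93 = 3038.93
RR4 = 1070 / 3038.93 = 0.3521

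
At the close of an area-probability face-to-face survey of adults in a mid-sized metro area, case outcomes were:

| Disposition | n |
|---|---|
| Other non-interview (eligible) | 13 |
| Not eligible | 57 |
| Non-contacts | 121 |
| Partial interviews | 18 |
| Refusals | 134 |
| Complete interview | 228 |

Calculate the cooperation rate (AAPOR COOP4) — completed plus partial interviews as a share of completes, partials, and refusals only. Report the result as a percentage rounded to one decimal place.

Num → 228 + 18 = 246
Denominator → 228 + 18 + 134 = 380
COOP4 = 246 / 380 = 0.6474

64.7%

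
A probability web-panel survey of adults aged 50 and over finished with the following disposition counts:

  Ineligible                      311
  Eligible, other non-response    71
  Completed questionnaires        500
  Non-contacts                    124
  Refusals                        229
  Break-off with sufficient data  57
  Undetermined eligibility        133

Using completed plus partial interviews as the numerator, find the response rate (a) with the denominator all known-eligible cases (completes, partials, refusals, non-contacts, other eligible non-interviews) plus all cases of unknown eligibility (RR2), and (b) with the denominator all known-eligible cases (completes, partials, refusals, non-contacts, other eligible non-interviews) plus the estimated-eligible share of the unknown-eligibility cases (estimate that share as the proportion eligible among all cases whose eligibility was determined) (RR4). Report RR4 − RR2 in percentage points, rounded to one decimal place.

Numerator = 500 + 57 = 557
Denominator = 500 + 57 + 229 + 124 + 71 + 133 = 1114
RR2 = 557 / 1114 = 0.5000
Known eligible = 500 + 57 + 229 + 124 + 71 = 981
e = 981 / (981 + 311) = 981 / 1292 = 0.7593
Eligible share of unknowns = 0.7593 × 133 = 100.99
Denominator = 981 + 100.99 = 1081.99
RR4 = 557 / 1081.99 = 0.5148
Difference = 51.48 − 50.00 = 1.48 percentage points

1.5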